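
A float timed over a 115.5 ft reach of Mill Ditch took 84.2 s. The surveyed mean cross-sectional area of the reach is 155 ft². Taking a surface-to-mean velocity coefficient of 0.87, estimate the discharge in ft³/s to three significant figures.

185 ft³/s

v_surface = L / t̄ = 115.5 / 84.2 = 1.372 ft/s
v_mean = 0.87 × 1.372 = 1.193 ft/s
Q = A × v_mean = 155 × 1.193 = 185.0 ft³/s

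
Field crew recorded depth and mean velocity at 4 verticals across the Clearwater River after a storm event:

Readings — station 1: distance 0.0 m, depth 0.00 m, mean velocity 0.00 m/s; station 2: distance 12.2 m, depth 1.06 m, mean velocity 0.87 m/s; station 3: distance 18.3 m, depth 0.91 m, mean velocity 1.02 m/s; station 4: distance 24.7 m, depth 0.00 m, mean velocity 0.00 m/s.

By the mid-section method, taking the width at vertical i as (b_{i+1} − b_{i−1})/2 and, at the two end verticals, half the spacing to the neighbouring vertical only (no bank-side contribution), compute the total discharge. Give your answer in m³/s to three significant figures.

w_2 = (18.3 − 0.0)/2 = 9.15 m; q_2 = 0.87 × 1.06 × 9.15 = 8.438 m³/s
w_3 = (24.7 − 12.2)/2 = 6.25 m; q_3 = 1.02 × 0.91 × 6.25 = 5.801 m³/s
Stations 1, 4 contribute zero (depth or velocity is 0).
Q = Σ qᵢ = 14.24 m³/s

14.2 m³/s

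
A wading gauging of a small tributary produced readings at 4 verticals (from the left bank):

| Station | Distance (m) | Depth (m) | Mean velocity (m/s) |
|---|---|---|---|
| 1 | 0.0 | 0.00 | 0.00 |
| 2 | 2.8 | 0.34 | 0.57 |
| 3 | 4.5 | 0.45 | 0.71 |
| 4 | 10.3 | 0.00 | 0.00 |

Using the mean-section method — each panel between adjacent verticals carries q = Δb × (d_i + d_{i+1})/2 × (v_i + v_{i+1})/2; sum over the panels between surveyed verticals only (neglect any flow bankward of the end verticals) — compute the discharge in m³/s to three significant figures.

Panel 1-2: Δb = 2.8 m, d̄ = (0.00+0.34)/2 = 0.17, v̄ = (0.00+0.57)/2 = 0.285 → q = 2.8×0.17×0.285 = 0.1357 m³/s
Panel 2-3: Δb = 1.7 m, d̄ = (0.34+0.45)/2 = 0.395, v̄ = (0.57+0.71)/2 = 0.64 → q = 1.7×0.395×0.64 = 0.4298 m³/s
Panel 3-4: Δb = 5.8 m, d̄ = (0.45+0.00)/2 = 0.225, v̄ = (0.71+0.00)/2 = 0.355 → q = 5.8×0.225×0.355 = 0.4633 m³/s
Q = Σ q = 1.029 m³/s

1.03 m³/s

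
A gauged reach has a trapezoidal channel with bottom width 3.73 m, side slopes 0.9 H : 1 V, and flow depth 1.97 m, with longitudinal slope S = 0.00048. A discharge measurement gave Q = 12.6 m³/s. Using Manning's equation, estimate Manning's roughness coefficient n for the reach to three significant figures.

A = (b + z·y)·y = (3.73 + 0.9×1.97)×1.97 = 10.84 m²
P = b + 2y√(1+z²) = 3.73 + 2×1.97×√(1+0.9²) = 9.031 m
R = A/P = 10.84/9.031 = 1.200 m
n = (1/Q)·A·R^(2/3)·S^(1/2) = (1/12.6) × 10.84 × 1.130 × 0.02191 = 0.02129

0.0213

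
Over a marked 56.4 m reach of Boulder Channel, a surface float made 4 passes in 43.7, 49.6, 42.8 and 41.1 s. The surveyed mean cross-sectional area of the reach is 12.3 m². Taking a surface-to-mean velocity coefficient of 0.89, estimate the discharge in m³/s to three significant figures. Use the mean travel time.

t̄ = (43.7 + 49.6 + 42.8 + 41.1) / 4 = 44.3 s
v_surface = L / t̄ = 56.4 / 44.3 = 1.273 m/s
v_mean = 0.89 × 1.273 = 1.133 m/s
Q = A × v_mean = 12.3 × 1.133 = 13.94 m³/s

13.9 m³/s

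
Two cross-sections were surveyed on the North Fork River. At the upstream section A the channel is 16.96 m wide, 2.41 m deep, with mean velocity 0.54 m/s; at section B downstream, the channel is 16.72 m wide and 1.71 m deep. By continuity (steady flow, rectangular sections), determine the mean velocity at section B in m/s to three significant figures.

Q = A₁V₁ = (16.96×2.41) × 0.54 = 22.07 m³/s
A₂ = 16.72 × 1.71 = 28.59 m²
V₂ = Q/A₂ = 22.07/28.59 = 0.7720 m/s

0.772 m/s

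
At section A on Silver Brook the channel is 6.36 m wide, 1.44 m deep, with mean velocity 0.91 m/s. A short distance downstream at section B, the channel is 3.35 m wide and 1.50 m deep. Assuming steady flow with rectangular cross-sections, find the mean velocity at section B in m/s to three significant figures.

Q = A₁V₁ = (6.36×1.44) × 0.91 = 8.334 m³/s
A₂ = 3.35 × 1.50 = 5.025 m²
V₂ = Q/A₂ = 8.334/5.025 = 1.659 m/s

1.66 m/s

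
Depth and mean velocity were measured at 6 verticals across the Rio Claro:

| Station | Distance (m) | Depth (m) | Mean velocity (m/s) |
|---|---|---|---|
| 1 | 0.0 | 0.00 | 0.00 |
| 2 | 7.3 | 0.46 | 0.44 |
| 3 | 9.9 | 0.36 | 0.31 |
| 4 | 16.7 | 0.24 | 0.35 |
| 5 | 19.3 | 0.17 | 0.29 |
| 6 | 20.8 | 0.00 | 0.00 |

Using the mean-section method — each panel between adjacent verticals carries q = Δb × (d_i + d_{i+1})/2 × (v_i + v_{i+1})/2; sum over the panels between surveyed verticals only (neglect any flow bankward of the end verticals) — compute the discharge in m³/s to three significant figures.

1.63 m³/s

Panel 1-2: Δb = 7.3 m, d̄ = (0.00+0.46)/2 = 0.23, v̄ = (0.00+0.44)/2 = 0.22 → q = 7.3×0.23×0.22 = 0.3694 m³/s
Panel 2-3: Δb = 2.6 m, d̄ = (0.46+0.36)/2 = 0.41, v̄ = (0.44+0.31)/2 = 0.375 → q = 2.6×0.41×0.375 = 0.3998 m³/s
Panel 3-4: Δb = 6.8 m, d̄ = (0.36+0.24)/2 = 0.3, v̄ = (0.31+0.35)/2 = 0.33 → q = 6.8×0.3×0.33 = 0.6732 m³/s
Panel 4-5: Δb = 2.6 m, d̄ = (0.24+0.17)/2 = 0.205, v̄ = (0.35+0.29)/2 = 0.32 → q = 2.6×0.205×0.32 = 0.1706 m³/s
Panel 5-6: Δb = 1.5 m, d̄ = (0.17+0.00)/2 = 0.085, v̄ = (0.29+0.00)/2 = 0.145 → q = 1.5×0.085×0.145 = 0.01849 m³/s
Q = Σ q = 1.631 m³/s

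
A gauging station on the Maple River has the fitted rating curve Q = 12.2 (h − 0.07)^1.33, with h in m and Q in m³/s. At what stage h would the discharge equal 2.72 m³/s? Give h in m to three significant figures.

h − h₀ = (Q/C)^(1/b) = (2.72/12.2)^(1/1.33) = 0.3235 m
h = 0.07 + 0.3235 = 0.3935 m

0.394 m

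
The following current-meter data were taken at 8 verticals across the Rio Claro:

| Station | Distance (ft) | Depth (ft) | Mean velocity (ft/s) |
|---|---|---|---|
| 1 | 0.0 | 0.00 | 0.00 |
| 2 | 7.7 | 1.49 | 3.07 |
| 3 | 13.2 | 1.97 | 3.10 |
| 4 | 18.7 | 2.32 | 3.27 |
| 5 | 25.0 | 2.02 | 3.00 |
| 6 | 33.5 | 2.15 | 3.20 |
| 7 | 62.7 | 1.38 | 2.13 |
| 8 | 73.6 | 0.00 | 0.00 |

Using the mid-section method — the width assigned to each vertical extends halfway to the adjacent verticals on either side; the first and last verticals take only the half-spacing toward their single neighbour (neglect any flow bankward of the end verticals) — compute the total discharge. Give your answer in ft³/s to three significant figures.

342 ft³/s

w_2 = (13.2 − 0.0)/2 = 6.6 ft; q_2 = 3.07 × 1.49 × 6.6 = 30.19 ft³/s
w_3 = (18.7 − 7.7)/2 = 5.5 ft; q_3 = 3.10 × 1.97 × 5.5 = 33.59 ft³/s
w_4 = (25.0 − 13.2)/2 = 5.9 ft; q_4 = 3.27 × 2.32 × 5.9 = 44.76 ft³/s
w_5 = (33.5 − 18.7)/2 = 7.4 ft; q_5 = 3.00 × 2.02 × 7.4 = 44.84 ft³/s
w_6 = (62.7 − 25.0)/2 = 18.85 ft; q_6 = 3.20 × 2.15 × 18.85 = 129.7 ft³/s
w_7 = (73.6 − 33.5)/2 = 20.05 ft; q_7 = 2.13 × 1.38 × 20.05 = 58.93 ft³/s
Stations 1, 8 contribute zero (depth or velocity is 0).
Q = Σ qᵢ = 342.0 ft³/s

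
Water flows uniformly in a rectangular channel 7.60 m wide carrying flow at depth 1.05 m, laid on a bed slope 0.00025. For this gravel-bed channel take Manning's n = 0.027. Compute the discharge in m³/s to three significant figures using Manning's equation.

4.10 m³/s

A = b·y = 7.60 × 1.05 = 7.980 m²
P = b + 2y = 7.60 + 2×1.05 = 9.700 m
R = A/P = 7.980/9.700 = 0.8227 m
Q = (1/n)·A·R^(2/3)·S^(1/2) = (1/0.027) × 7.980 × 0.8227^(2/3) × 0.00025^(1/2) = 4.103 m³/s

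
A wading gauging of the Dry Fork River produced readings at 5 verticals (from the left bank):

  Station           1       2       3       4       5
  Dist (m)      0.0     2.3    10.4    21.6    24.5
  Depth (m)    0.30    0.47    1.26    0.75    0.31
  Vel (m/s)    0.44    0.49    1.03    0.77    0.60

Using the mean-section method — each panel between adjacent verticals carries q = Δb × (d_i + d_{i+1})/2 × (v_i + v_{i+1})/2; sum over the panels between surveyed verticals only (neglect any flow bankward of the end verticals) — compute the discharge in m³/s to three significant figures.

16.9 m³/s

Panel 1-2: Δb = 2.3 m, d̄ = (0.30+0.47)/2 = 0.385, v̄ = (0.44+0.49)/2 = 0.465 → q = 2.3×0.385×0.465 = 0.4118 m³/s
Panel 2-3: Δb = 8.1 m, d̄ = (0.47+1.26)/2 = 0.865, v̄ = (0.49+1.03)/2 = 0.76 → q = 8.1×0.865×0.76 = 5.325 m³/s
Panel 3-4: Δb = 11.2 m, d̄ = (1.26+0.75)/2 = 1.005, v̄ = (1.03+0.77)/2 = 0.9 → q = 11.2×1.005×0.9 = 10.13 m³/s
Panel 4-5: Δb = 2.9 m, d̄ = (0.75+0.31)/2 = 0.53, v̄ = (0.77+0.60)/2 = 0.685 → q = 2.9×0.53×0.685 = 1.053 m³/s
Q = Σ q = 16.92 m³/s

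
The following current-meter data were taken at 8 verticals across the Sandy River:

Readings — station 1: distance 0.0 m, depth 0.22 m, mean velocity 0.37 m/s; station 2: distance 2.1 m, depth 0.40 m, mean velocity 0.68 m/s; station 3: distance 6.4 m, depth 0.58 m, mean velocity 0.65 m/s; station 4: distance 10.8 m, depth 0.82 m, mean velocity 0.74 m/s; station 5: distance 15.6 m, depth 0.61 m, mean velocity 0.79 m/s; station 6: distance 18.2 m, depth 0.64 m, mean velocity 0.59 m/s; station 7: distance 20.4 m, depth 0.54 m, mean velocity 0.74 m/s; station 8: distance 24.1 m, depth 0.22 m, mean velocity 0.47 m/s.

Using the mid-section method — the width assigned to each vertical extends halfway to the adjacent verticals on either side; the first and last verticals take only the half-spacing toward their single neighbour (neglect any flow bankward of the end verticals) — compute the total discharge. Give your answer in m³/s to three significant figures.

9.45 m³/s

w_1 = (2.1 − 0.0)/2 = 1.05 m; q_1 = 0.37 × 0.22 × 1.05 = 0.08547 m³/s
w_2 = (6.4 − 0.0)/2 = 3.2 m; q_2 = 0.68 × 0.40 × 3.2 = 0.8704 m³/s
w_3 = (10.8 − 2.1)/2 = 4.35 m; q_3 = 0.65 × 0.58 × 4.35 = 1.640 m³/s
w_4 = (15.6 − 6.4)/2 = 4.6 m; q_4 = 0.74 × 0.82 × 4.6 = 2.791 m³/s
w_5 = (18.2 − 10.8)/2 = 3.7 m; q_5 = 0.79 × 0.61 × 3.7 = 1.783 m³/s
w_6 = (20.4 − 15.6)/2 = 2.4 m; q_6 = 0.59 × 0.64 × 2.4 = 0.9062 m³/s
w_7 = (24.1 − 18.2)/2 = 2.95 m; q_7 = 0.74 × 0.54 × 2.95 = 1.179 m³/s
w_8 = (24.1 − 20.4)/2 = 1.85 m; q_8 = 0.47 × 0.22 × 1.85 = 0.1913 m³/s
Q = Σ qᵢ = 9.446 m³/s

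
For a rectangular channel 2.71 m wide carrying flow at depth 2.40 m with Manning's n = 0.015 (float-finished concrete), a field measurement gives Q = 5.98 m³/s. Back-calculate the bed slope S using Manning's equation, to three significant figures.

A = b·y = 2.71 × 2.40 = 6.504 m²
P = b + 2y = 2.71 + 2×2.40 = 7.510 m
R = A/P = 6.504/7.510 = 0.8660 m
S = (Q·n / (1·A·R^(2/3)))² = (5.98×0.015 / (1×6.504×0.9086))² = 0.0002304

0.000230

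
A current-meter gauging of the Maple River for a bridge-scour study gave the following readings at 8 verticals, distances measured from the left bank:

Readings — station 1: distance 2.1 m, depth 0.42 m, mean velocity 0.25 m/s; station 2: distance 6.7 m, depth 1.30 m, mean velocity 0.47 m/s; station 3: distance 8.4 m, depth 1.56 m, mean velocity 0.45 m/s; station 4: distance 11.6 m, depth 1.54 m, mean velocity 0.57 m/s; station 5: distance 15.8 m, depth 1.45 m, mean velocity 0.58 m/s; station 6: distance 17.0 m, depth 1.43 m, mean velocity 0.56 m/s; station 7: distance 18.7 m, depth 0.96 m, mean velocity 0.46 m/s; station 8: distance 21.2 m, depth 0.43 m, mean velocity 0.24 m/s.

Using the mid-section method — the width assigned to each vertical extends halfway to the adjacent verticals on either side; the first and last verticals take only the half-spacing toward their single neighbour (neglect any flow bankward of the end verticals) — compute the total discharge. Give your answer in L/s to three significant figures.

11600 L/s

w_1 = (6.7 − 2.1)/2 = 2.3 m; q_1 = 0.25 × 0.42 × 2.3 = 0.2415 m³/s
w_2 = (8.4 − 2.1)/2 = 3.15 m; q_2 = 0.47 × 1.30 × 3.15 = 1.925 m³/s
w_3 = (11.6 − 6.7)/2 = 2.45 m; q_3 = 0.45 × 1.56 × 2.45 = 1.720 m³/s
w_4 = (15.8 − 8.4)/2 = 3.7 m; q_4 = 0.57 × 1.54 × 3.7 = 3.248 m³/s
w_5 = (17.0 − 11.6)/2 = 2.7 m; q_5 = 0.58 × 1.45 × 2.7 = 2.271 m³/s
w_6 = (18.7 − 15.8)/2 = 1.45 m; q_6 = 0.56 × 1.43 × 1.45 = 1.161 m³/s
w_7 = (21.2 − 17.0)/2 = 2.1 m; q_7 = 0.46 × 0.96 × 2.1 = 0.9274 m³/s
w_8 = (21.2 − 18.7)/2 = 1.25 m; q_8 = 0.24 × 0.43 × 1.25 = 0.1290 m³/s
Q = Σ qᵢ = 11.62 m³/s
= 11.62 × 1000 = 11620 L/s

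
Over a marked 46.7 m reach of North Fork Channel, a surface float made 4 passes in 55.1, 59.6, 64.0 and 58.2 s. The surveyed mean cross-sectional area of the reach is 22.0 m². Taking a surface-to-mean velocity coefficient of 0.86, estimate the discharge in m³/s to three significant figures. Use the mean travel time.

t̄ = (55.1 + 59.6 + 64.0 + 58.2) / 4 = 59.225 s
v_surface = L / t̄ = 46.7 / 59.225 = 0.7885 m/s
v_mean = 0.86 × 0.7885 = 0.6781 m/s
Q = A × v_mean = 22.0 × 0.6781 = 14.92 m³/s

14.9 m³/s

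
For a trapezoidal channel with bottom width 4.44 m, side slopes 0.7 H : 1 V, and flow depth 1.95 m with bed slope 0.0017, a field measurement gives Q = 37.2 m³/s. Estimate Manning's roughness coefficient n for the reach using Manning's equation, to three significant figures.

A = (b + z·y)·y = (4.44 + 0.7×1.95)×1.95 = 11.32 m²
P = b + 2y√(1+z²) = 4.44 + 2×1.95×√(1+0.7²) = 9.201 m
R = A/P = 11.32/9.201 = 1.230 m
n = (1/Q)·A·R^(2/3)·S^(1/2) = (1/37.2) × 11.32 × 1.148 × 0.04123 = 0.01441

0.0144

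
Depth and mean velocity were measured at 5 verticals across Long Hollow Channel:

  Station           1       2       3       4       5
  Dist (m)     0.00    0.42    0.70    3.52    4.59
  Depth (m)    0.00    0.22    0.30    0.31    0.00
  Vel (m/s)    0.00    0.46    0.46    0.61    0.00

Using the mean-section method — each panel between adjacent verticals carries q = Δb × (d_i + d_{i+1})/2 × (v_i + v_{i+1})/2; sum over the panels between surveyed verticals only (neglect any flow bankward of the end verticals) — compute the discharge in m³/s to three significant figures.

Panel 1-2: Δb = 0.42 m, d̄ = (0.00+0.22)/2 = 0.11, v̄ = (0.00+0.46)/2 = 0.23 → q = 0.42×0.11×0.23 = 0.01063 m³/s
Panel 2-3: Δb = 0.28 m, d̄ = (0.22+0.30)/2 = 0.26, v̄ = (0.46+0.46)/2 = 0.46 → q = 0.28×0.26×0.46 = 0.03349 m³/s
Panel 3-4: Δb = 2.82 m, d̄ = (0.30+0.31)/2 = 0.305, v̄ = (0.46+0.61)/2 = 0.535 → q = 2.82×0.305×0.535 = 0.4602 m³/s
Panel 4-5: Δb = 1.07 m, d̄ = (0.31+0.00)/2 = 0.155, v̄ = (0.61+0.00)/2 = 0.305 → q = 1.07×0.155×0.305 = 0.05058 m³/s
Q = Σ q = 0.5549 m³/s

0.555 m³/s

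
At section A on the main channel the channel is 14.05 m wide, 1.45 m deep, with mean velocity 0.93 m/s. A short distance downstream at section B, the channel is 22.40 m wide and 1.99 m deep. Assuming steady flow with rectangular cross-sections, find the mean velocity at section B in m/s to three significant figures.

0.425 m/s

Q = A₁V₁ = (14.05×1.45) × 0.93 = 18.95 m³/s
A₂ = 22.40 × 1.99 = 44.58 m²
V₂ = Q/A₂ = 18.95/44.58 = 0.4250 m/s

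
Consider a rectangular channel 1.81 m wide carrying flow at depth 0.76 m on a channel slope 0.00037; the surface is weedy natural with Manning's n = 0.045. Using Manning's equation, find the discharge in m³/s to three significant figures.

0.326 m³/s

A = b·y = 1.81 × 0.76 = 1.376 m²
P = b + 2y = 1.81 + 2×0.76 = 3.330 m
R = A/P = 1.376/3.330 = 0.4131 m
Q = (1/n)·A·R^(2/3)·S^(1/2) = (1/0.045) × 1.376 × 0.4131^(2/3) × 0.00037^(1/2) = 0.3261 m³/s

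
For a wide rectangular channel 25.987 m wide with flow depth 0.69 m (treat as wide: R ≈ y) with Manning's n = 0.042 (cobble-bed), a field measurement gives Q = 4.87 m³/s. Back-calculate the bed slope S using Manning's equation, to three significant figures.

0.000213

A = b·y = 25.987 × 0.69 = 17.93 m²
Wide channel: R ≈ y = 0.69 m
S = (Q·n / (1·A·R^(2/3)))² = (4.87×0.042 / (1×17.93×0.7808))² = 0.0002134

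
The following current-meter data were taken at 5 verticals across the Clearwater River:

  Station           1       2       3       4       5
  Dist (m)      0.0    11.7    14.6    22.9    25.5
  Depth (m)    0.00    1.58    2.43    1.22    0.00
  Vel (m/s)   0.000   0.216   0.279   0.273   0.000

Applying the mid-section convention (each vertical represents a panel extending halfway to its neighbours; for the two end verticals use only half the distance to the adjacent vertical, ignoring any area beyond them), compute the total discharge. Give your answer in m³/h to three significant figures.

29200 m³/h

w_2 = (14.6 − 0.0)/2 = 7.3 m; q_2 = 0.216 × 1.58 × 7.3 = 2.491 m³/s
w_3 = (22.9 − 11.7)/2 = 5.6 m; q_3 = 0.279 × 2.43 × 5.6 = 3.797 m³/s
w_4 = (25.5 − 14.6)/2 = 5.45 m; q_4 = 0.273 × 1.22 × 5.45 = 1.815 m³/s
Stations 1, 5 contribute zero (depth or velocity is 0).
Q = Σ qᵢ = 8.103 m³/s
= 8.103 × 3600 = 29170 m³/h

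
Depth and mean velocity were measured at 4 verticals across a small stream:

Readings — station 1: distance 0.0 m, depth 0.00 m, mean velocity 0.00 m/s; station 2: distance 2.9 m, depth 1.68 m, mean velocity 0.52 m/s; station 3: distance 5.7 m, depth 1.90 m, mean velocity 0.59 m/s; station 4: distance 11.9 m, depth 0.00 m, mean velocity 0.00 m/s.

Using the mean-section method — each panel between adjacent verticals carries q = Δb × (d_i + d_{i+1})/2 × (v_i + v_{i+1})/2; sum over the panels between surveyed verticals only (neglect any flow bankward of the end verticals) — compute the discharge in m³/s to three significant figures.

Panel 1-2: Δb = 2.9 m, d̄ = (0.00+1.68)/2 = 0.84, v̄ = (0.00+0.52)/2 = 0.26 → q = 2.9×0.84×0.26 = 0.6334 m³/s
Panel 2-3: Δb = 2.8 m, d̄ = (1.68+1.90)/2 = 1.79, v̄ = (0.52+0.59)/2 = 0.555 → q = 2.8×1.79×0.555 = 2.782 m³/s
Panel 3-4: Δb = 6.2 m, d̄ = (1.90+0.00)/2 = 0.95, v̄ = (0.59+0.00)/2 = 0.295 → q = 6.2×0.95×0.295 = 1.738 m³/s
Q = Σ q = 5.153 m³/s

5.15 m³/s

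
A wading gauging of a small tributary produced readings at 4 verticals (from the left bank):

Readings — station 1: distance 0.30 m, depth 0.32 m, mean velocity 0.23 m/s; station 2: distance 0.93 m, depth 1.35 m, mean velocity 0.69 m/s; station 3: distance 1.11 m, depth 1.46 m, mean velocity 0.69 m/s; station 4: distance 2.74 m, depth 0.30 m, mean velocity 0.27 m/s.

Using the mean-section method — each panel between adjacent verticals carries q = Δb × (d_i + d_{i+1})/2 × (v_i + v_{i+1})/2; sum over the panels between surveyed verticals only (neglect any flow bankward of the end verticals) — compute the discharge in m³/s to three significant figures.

1.10 m³/s

Panel 1-2: Δb = 0.63 m, d̄ = (0.32+1.35)/2 = 0.835, v̄ = (0.23+0.69)/2 = 0.46 → q = 0.63×0.835×0.46 = 0.2420 m³/s
Panel 2-3: Δb = 0.18 m, d̄ = (1.35+1.46)/2 = 1.405, v̄ = (0.69+0.69)/2 = 0.69 → q = 0.18×1.405×0.69 = 0.1745 m³/s
Panel 3-4: Δb = 1.63 m, d̄ = (1.46+0.30)/2 = 0.88, v̄ = (0.69+0.27)/2 = 0.48 → q = 1.63×0.88×0.48 = 0.6885 m³/s
Q = Σ q = 1.105 m³/s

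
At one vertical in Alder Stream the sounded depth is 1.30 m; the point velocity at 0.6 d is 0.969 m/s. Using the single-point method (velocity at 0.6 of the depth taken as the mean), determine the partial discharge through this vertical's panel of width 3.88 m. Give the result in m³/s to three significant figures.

4.89 m³/s

v̄ = v₀.₆ = 0.969 m/s
q = v̄ × d × w = 0.9690 × 1.30 × 3.88 = 4.888 m³/s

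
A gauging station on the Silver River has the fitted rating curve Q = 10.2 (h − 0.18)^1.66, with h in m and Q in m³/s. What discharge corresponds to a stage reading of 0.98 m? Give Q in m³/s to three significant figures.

Q = 10.2 × (0.98 − 0.18)^1.66 = 10.2 × 0.8^1.66 = 7.043 m³/s

7.04 m³/s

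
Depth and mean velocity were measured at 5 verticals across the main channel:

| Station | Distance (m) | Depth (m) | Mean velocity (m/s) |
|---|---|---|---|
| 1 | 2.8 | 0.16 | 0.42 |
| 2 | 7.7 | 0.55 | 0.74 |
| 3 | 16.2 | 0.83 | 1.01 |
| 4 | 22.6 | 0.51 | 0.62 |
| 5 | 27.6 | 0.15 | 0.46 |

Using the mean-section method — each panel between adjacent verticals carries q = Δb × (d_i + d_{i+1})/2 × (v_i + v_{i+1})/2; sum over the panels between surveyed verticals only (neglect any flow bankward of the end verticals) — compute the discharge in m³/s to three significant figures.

Panel 1-2: Δb = 4.9 m, d̄ = (0.16+0.55)/2 = 0.355, v̄ = (0.42+0.74)/2 = 0.58 → q = 4.9×0.355×0.58 = 1.009 m³/s
Panel 2-3: Δb = 8.5 m, d̄ = (0.55+0.83)/2 = 0.69, v̄ = (0.74+1.01)/2 = 0.875 → q = 8.5×0.69×0.875 = 5.132 m³/s
Panel 3-4: Δb = 6.4 m, d̄ = (0.83+0.51)/2 = 0.67, v̄ = (1.01+0.62)/2 = 0.815 → q = 6.4×0.67×0.815 = 3.495 m³/s
Panel 4-5: Δb = 5 m, d̄ = (0.51+0.15)/2 = 0.33, v̄ = (0.62+0.46)/2 = 0.54 → q = 5×0.33×0.54 = 0.8910 m³/s
Q = Σ q = 10.53 m³/s

10.5 m³/s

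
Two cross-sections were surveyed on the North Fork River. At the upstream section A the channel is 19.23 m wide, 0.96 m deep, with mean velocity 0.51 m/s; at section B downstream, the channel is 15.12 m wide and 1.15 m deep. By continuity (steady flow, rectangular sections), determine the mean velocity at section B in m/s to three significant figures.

Q = A₁V₁ = (19.23×0.96) × 0.51 = 9.415 m³/s
A₂ = 15.12 × 1.15 = 17.39 m²
V₂ = Q/A₂ = 9.415/17.39 = 0.5415 m/s

0.541 m/s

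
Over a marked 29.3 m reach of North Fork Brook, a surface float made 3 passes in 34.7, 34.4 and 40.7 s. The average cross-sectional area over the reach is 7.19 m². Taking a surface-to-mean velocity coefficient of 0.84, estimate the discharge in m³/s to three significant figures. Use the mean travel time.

t̄ = (34.7 + 34.4 + 40.7) / 3 = 36.6 s
v_surface = L / t̄ = 29.3 / 36.6 = 0.8005 m/s
v_mean = 0.84 × 0.8005 = 0.6725 m/s
Q = A × v_mean = 7.19 × 0.6725 = 4.835 m³/s

4.83 m³/s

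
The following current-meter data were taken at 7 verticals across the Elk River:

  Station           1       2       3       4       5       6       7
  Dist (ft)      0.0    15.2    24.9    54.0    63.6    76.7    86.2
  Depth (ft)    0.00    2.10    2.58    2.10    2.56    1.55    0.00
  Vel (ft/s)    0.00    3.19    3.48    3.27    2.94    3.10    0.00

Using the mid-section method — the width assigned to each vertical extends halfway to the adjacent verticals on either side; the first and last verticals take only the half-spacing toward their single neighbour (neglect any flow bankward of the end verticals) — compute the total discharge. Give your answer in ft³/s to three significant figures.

w_2 = (24.9 − 0.0)/2 = 12.45 ft; q_2 = 3.19 × 2.10 × 12.45 = 83.40 ft³/s
w_3 = (54.0 − 15.2)/2 = 19.4 ft; q_3 = 3.48 × 2.58 × 19.4 = 174.2 ft³/s
w_4 = (63.6 − 24.9)/2 = 19.35 ft; q_4 = 3.27 × 2.10 × 19.35 = 132.9 ft³/s
w_5 = (76.7 − 54.0)/2 = 11.35 ft; q_5 = 2.94 × 2.56 × 11.35 = 85.42 ft³/s
w_6 = (86.2 − 63.6)/2 = 11.3 ft; q_6 = 3.10 × 1.55 × 11.3 = 54.30 ft³/s
Stations 1, 7 contribute zero (depth or velocity is 0).
Q = Σ qᵢ = 530.2 ft³/s

530 ft³/s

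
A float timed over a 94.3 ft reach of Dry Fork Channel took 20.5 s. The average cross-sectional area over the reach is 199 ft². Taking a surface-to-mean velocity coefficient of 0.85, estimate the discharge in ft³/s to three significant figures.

778 ft³/s

v_surface = L / t̄ = 94.3 / 20.5 = 4.600 ft/s
v_mean = 0.85 × 4.600 = 3.910 ft/s
Q = A × v_mean = 199 × 3.910 = 778.1 ft³/s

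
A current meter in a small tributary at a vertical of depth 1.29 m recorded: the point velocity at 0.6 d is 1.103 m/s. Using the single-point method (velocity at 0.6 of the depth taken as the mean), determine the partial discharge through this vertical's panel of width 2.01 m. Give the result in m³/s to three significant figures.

v̄ = v₀.₆ = 1.103 m/s
q = v̄ × d × w = 1.103 × 1.29 × 2.01 = 2.860 m³/s

2.86 m³/s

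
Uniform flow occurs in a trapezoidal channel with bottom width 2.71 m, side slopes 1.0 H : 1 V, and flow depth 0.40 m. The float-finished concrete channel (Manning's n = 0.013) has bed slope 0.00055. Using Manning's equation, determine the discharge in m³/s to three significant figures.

1.06 m³/s

A = (b + z·y)·y = (2.71 + 1.0×0.40)×0.40 = 1.244 m²
P = b + 2y√(1+z²) = 2.71 + 2×0.40×√(1+1.0²) = 3.841 m
R = A/P = 1.244/3.841 = 0.3238 m
Q = (1/n)·A·R^(2/3)·S^(1/2) = (1/0.013) × 1.244 × 0.3238^(2/3) × 0.00055^(1/2) = 1.058 m³/s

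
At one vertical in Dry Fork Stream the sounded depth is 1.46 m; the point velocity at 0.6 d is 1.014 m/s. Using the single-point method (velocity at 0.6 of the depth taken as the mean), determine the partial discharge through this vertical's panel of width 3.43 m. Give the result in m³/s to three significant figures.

5.08 m³/s

v̄ = v₀.₆ = 1.014 m/s
q = v̄ × d × w = 1.014 × 1.46 × 3.43 = 5.078 m³/s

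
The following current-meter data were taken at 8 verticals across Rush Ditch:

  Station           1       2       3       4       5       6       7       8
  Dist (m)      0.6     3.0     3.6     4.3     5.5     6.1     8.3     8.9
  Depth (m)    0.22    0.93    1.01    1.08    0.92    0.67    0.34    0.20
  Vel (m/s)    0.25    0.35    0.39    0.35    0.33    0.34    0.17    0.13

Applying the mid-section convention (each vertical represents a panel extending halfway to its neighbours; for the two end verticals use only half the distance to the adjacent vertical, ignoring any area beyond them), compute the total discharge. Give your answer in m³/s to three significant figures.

1.85 m³/s

w_1 = (3.0 − 0.6)/2 = 1.2 m; q_1 = 0.25 × 0.22 × 1.2 = 0.06600 m³/s
w_2 = (3.6 − 0.6)/2 = 1.5 m; q_2 = 0.35 × 0.93 × 1.5 = 0.4883 m³/s
w_3 = (4.3 − 3.0)/2 = 0.65 m; q_3 = 0.39 × 1.01 × 0.65 = 0.2560 m³/s
w_4 = (5.5 − 3.6)/2 = 0.95 m; q_4 = 0.35 × 1.08 × 0.95 = 0.3591 m³/s
w_5 = (6.1 − 4.3)/2 = 0.9 m; q_5 = 0.33 × 0.92 × 0.9 = 0.2732 m³/s
w_6 = (8.3 − 5.5)/2 = 1.4 m; q_6 = 0.34 × 0.67 × 1.4 = 0.3189 m³/s
w_7 = (8.9 − 6.1)/2 = 1.4 m; q_7 = 0.17 × 0.34 × 1.4 = 0.08092 m³/s
w_8 = (8.9 − 8.3)/2 = 0.3 m; q_8 = 0.13 × 0.20 × 0.3 = 0.007800 m³/s
Q = Σ qᵢ = 1.850 m³/s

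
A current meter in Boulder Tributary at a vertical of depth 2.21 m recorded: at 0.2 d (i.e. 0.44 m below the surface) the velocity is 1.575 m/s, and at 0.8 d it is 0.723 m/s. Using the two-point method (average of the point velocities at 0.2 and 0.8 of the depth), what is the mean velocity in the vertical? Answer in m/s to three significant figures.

v̄ = (1.575 + 0.723) / 2 = 1.149 m/s

1.15 m/s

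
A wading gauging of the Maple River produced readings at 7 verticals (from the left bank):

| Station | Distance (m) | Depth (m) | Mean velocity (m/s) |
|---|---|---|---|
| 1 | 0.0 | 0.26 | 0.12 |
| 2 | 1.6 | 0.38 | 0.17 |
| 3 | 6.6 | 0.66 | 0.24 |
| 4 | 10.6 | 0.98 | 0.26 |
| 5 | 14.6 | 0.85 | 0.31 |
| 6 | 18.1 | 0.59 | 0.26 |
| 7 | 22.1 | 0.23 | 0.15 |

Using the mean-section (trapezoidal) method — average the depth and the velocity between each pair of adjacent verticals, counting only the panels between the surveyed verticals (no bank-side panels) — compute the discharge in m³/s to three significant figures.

3.52 m³/s

Panel 1-2: Δb = 1.6 m, d̄ = (0.26+0.38)/2 = 0.32, v̄ = (0.12+0.17)/2 = 0.145 → q = 1.6×0.32×0.145 = 0.07424 m³/s
Panel 2-3: Δb = 5 m, d̄ = (0.38+0.66)/2 = 0.52, v̄ = (0.17+0.24)/2 = 0.205 → q = 5×0.52×0.205 = 0.5330 m³/s
Panel 3-4: Δb = 4 m, d̄ = (0.66+0.98)/2 = 0.82, v̄ = (0.24+0.26)/2 = 0.25 → q = 4×0.82×0.25 = 0.8200 m³/s
Panel 4-5: Δb = 4 m, d̄ = (0.98+0.85)/2 = 0.915, v̄ = (0.26+0.31)/2 = 0.285 → q = 4×0.915×0.285 = 1.043 m³/s
Panel 5-6: Δb = 3.5 m, d̄ = (0.85+0.59)/2 = 0.72, v̄ = (0.31+0.26)/2 = 0.285 → q = 3.5×0.72×0.285 = 0.7182 m³/s
Panel 6-7: Δb = 4 m, d̄ = (0.59+0.23)/2 = 0.41, v̄ = (0.26+0.15)/2 = 0.205 → q = 4×0.41×0.205 = 0.3362 m³/s
Q = Σ q = 3.525 m³/s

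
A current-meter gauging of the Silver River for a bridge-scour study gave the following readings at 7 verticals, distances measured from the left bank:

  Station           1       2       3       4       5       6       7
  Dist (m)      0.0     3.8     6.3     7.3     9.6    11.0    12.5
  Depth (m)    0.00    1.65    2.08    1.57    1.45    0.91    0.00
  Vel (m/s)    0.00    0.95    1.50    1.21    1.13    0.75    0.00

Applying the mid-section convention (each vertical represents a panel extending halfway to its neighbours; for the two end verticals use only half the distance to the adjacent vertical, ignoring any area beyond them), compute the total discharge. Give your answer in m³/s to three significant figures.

17.6 m³/s

w_2 = (6.3 − 0.0)/2 = 3.15 m; q_2 = 0.95 × 1.65 × 3.15 = 4.938 m³/s
w_3 = (7.3 − 3.8)/2 = 1.75 m; q_3 = 1.50 × 2.08 × 1.75 = 5.460 m³/s
w_4 = (9.6 − 6.3)/2 = 1.65 m; q_4 = 1.21 × 1.57 × 1.65 = 3.135 m³/s
w_5 = (11.0 − 7.3)/2 = 1.85 m; q_5 = 1.13 × 1.45 × 1.85 = 3.031 m³/s
w_6 = (12.5 − 9.6)/2 = 1.45 m; q_6 = 0.75 × 0.91 × 1.45 = 0.9896 m³/s
Stations 1, 7 contribute zero (depth or velocity is 0).
Q = Σ qᵢ = 17.55 m³/s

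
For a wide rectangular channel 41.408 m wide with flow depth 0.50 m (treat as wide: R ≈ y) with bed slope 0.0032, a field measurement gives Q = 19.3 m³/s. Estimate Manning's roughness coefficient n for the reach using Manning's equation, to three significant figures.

A = b·y = 41.408 × 0.50 = 20.70 m²
Wide channel: R ≈ y = 0.50 m
n = (1/Q)·A·R^(2/3)·S^(1/2) = (1/19.3) × 20.70 × 0.6300 × 0.05657 = 0.03823

0.0382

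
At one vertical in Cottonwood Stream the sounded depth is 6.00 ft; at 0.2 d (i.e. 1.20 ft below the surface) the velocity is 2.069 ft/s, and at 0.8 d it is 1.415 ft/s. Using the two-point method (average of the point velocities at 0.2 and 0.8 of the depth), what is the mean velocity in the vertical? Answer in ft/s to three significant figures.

v̄ = (2.069 + 1.415) / 2 = 1.742 ft/s

1.74 ft/s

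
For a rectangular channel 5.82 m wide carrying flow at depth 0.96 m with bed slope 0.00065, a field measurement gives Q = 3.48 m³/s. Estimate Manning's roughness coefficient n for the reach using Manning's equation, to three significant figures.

A = b·y = 5.82 × 0.96 = 5.587 m²
P = b + 2y = 5.82 + 2×0.96 = 7.740 m
R = A/P = 5.587/7.740 = 0.7219 m
n = (1/Q)·A·R^(2/3)·S^(1/2) = (1/3.48) × 5.587 × 0.8047 × 0.02550 = 0.03294

0.0329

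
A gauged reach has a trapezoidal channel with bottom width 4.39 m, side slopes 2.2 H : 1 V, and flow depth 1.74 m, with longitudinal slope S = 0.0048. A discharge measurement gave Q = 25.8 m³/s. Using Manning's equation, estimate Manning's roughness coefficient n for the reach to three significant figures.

A = (b + z·y)·y = (4.39 + 2.2×1.74)×1.74 = 14.30 m²
P = b + 2y√(1+z²) = 4.39 + 2×1.74×√(1+2.2²) = 12.80 m
R = A/P = 14.30/12.80 = 1.117 m
n = (1/Q)·A·R^(2/3)·S^(1/2) = (1/25.8) × 14.30 × 1.077 × 0.06928 = 0.04134

0.0413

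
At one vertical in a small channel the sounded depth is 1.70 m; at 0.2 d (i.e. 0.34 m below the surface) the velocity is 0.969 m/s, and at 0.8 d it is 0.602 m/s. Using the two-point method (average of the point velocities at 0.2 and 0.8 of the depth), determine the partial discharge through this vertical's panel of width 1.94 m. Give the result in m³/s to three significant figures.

v̄ = (0.969 + 0.602) / 2 = 0.7855 m/s
q = v̄ × d × w = 0.7855 × 1.70 × 1.94 = 2.591 m³/s

2.59 m³/s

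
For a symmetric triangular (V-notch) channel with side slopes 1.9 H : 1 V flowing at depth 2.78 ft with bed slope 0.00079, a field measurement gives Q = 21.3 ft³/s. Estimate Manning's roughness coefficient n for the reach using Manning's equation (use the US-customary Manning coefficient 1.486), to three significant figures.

A = z·y² = 1.9×2.78² = 14.68 ft²
P = 2y√(1+z²) = 2×2.78×√(1+1.9²) = 11.94 ft
R = A/P = 14.68/11.94 = 1.230 ft
n = (1.486/Q)·A·R^(2/3)·S^(1/2) = (1.486/21.3) × 14.68 × 1.148 × 0.02811 = 0.03306

0.0331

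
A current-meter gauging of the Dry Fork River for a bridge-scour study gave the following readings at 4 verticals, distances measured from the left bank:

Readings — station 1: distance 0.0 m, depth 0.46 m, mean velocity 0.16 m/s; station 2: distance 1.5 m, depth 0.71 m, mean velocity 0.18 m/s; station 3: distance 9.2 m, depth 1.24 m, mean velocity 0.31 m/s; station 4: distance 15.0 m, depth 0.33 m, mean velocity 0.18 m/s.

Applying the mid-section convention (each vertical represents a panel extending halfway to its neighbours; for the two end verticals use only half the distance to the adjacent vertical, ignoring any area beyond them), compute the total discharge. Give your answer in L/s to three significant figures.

3410 L/s

w_1 = (1.5 − 0.0)/2 = 0.75 m; q_1 = 0.16 × 0.46 × 0.75 = 0.05520 m³/s
w_2 = (9.2 − 0.0)/2 = 4.6 m; q_2 = 0.18 × 0.71 × 4.6 = 0.5879 m³/s
w_3 = (15.0 − 1.5)/2 = 6.75 m; q_3 = 0.31 × 1.24 × 6.75 = 2.595 m³/s
w_4 = (15.0 − 9.2)/2 = 2.9 m; q_4 = 0.18 × 0.33 × 2.9 = 0.1723 m³/s
Q = Σ qᵢ = 3.410 m³/s
= 3.410 × 1000 = 3410 L/s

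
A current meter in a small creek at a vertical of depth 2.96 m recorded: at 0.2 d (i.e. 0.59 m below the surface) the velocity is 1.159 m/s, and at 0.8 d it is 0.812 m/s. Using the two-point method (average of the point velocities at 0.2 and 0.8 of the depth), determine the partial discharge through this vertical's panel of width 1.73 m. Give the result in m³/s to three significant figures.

5.05 m³/s

v̄ = (1.159 + 0.812) / 2 = 0.9855 m/s
q = v̄ × d × w = 0.9855 × 2.96 × 1.73 = 5.047 m³/s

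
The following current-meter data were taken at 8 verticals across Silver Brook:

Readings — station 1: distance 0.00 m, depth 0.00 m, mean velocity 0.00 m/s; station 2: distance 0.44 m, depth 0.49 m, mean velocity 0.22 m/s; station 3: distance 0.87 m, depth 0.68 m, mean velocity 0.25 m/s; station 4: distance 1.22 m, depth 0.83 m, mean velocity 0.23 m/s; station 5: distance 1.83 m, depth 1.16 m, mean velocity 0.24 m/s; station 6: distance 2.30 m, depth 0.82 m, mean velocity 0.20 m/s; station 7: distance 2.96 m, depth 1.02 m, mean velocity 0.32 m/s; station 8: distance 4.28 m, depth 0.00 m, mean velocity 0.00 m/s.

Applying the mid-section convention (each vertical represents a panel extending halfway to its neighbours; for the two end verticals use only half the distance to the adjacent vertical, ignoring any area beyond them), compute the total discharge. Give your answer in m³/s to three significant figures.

w_2 = (0.87 − 0.00)/2 = 0.435 m; q_2 = 0.22 × 0.49 × 0.435 = 0.04689 m³/s
w_3 = (1.22 − 0.44)/2 = 0.39 m; q_3 = 0.25 × 0.68 × 0.39 = 0.06630 m³/s
w_4 = (1.83 − 0.87)/2 = 0.48 m; q_4 = 0.23 × 0.83 × 0.48 = 0.09163 m³/s
w_5 = (2.30 − 1.22)/2 = 0.54 m; q_5 = 0.24 × 1.16 × 0.54 = 0.1503 m³/s
w_6 = (2.96 − 1.83)/2 = 0.565 m; q_6 = 0.20 × 0.82 × 0.565 = 0.09266 m³/s
w_7 = (4.28 − 2.30)/2 = 0.99 m; q_7 = 0.32 × 1.02 × 0.99 = 0.3231 m³/s
Stations 1, 8 contribute zero (depth or velocity is 0).
Q = Σ qᵢ = 0.7710 m³/s

0.771 m³/s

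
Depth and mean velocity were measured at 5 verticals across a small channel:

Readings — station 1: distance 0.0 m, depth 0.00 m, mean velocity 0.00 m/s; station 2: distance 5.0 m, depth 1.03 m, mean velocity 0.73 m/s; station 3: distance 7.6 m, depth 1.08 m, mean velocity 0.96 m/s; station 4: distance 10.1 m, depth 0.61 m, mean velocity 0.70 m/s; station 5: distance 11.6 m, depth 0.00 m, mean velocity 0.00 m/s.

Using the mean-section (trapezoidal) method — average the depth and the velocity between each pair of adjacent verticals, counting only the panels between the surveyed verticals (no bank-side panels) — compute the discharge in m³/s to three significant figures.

Panel 1-2: Δb = 5 m, d̄ = (0.00+1.03)/2 = 0.515, v̄ = (0.00+0.73)/2 = 0.365 → q = 5×0.515×0.365 = 0.9399 m³/s
Panel 2-3: Δb = 2.6 m, d̄ = (1.03+1.08)/2 = 1.055, v̄ = (0.73+0.96)/2 = 0.845 → q = 2.6×1.055×0.845 = 2.318 m³/s
Panel 3-4: Δb = 2.5 m, d̄ = (1.08+0.61)/2 = 0.845, v̄ = (0.96+0.70)/2 = 0.83 → q = 2.5×0.845×0.83 = 1.753 m³/s
Panel 4-5: Δb = 1.5 m, d̄ = (0.61+0.00)/2 = 0.305, v̄ = (0.70+0.00)/2 = 0.35 → q = 1.5×0.305×0.35 = 0.1601 m³/s
Q = Σ q = 5.171 m³/s

5.17 m³/s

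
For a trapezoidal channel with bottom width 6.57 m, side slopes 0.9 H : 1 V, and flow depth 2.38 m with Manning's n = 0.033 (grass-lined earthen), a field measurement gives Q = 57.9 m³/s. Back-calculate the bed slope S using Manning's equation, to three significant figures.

0.00454

A = (b + z·y)·y = (6.57 + 0.9×2.38)×2.38 = 20.73 m²
P = b + 2y√(1+z²) = 6.57 + 2×2.38×√(1+0.9²) = 12.97 m
R = A/P = 20.73/12.97 = 1.598 m
S = (Q·n / (1·A·R^(2/3)))² = (57.9×0.033 / (1×20.73×1.367))² = 0.004545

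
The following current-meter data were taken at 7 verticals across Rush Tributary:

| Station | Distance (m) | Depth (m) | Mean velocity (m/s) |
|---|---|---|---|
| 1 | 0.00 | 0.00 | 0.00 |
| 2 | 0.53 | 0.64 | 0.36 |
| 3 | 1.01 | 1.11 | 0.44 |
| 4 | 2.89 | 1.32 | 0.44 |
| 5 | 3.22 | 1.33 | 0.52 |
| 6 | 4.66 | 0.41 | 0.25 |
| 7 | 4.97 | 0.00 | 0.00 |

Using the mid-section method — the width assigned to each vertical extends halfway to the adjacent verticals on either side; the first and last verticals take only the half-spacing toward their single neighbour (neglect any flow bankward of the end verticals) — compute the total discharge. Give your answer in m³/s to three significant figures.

w_2 = (1.01 − 0.00)/2 = 0.505 m; q_2 = 0.36 × 0.64 × 0.505 = 0.1164 m³/s
w_3 = (2.89 − 0.53)/2 = 1.18 m; q_3 = 0.44 × 1.11 × 1.18 = 0.5763 m³/s
w_4 = (3.22 − 1.01)/2 = 1.105 m; q_4 = 0.44 × 1.32 × 1.105 = 0.6418 m³/s
w_5 = (4.66 − 2.89)/2 = 0.885 m; q_5 = 0.52 × 1.33 × 0.885 = 0.6121 m³/s
w_6 = (4.97 − 3.22)/2 = 0.875 m; q_6 = 0.25 × 0.41 × 0.875 = 0.08969 m³/s
Stations 1, 7 contribute zero (depth or velocity is 0).
Q = Σ qᵢ = 2.036 m³/s

2.04 m³/s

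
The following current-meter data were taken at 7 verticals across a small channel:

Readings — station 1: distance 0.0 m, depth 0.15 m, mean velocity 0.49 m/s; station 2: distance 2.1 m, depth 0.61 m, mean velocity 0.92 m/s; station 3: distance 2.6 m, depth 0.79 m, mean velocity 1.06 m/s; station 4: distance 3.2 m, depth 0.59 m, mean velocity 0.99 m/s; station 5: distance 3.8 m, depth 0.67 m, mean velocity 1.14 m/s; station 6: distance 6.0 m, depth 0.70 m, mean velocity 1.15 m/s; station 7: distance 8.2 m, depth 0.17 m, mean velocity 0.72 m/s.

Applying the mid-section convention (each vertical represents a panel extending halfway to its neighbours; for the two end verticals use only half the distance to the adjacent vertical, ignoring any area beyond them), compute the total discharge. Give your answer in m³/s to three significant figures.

w_1 = (2.1 − 0.0)/2 = 1.05 m; q_1 = 0.49 × 0.15 × 1.05 = 0.07718 m³/s
w_2 = (2.6 − 0.0)/2 = 1.3 m; q_2 = 0.92 × 0.61 × 1.3 = 0.7296 m³/s
w_3 = (3.2 − 2.1)/2 = 0.55 m; q_3 = 1.06 × 0.79 × 0.55 = 0.4606 m³/s
w_4 = (3.8 − 2.6)/2 = 0.6 m; q_4 = 0.99 × 0.59 × 0.6 = 0.3505 m³/s
w_5 = (6.0 − 3.2)/2 = 1.4 m; q_5 = 1.14 × 0.67 × 1.4 = 1.069 m³/s
w_6 = (8.2 − 3.8)/2 = 2.2 m; q_6 = 1.15 × 0.70 × 2.2 = 1.771 m³/s
w_7 = (8.2 − 6.0)/2 = 1.1 m; q_7 = 0.72 × 0.17 × 1.1 = 0.1346 m³/s
Q = Σ qᵢ = 4.593 m³/s

4.59 m³/s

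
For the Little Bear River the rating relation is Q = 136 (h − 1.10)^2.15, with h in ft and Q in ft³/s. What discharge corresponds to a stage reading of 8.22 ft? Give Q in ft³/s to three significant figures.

Q = 136 × (8.22 − 1.10)^2.15 = 136 × 7.12^2.15 = 9255 ft³/s

9250 ft³/s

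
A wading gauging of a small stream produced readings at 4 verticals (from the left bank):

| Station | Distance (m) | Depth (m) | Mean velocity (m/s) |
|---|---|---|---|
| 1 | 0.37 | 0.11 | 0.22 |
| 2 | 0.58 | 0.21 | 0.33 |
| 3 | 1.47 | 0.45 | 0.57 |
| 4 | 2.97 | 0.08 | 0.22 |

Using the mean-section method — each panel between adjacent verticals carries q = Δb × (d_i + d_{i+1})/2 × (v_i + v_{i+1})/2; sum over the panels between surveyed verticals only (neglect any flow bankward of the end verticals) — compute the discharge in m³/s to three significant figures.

Panel 1-2: Δb = 0.21 m, d̄ = (0.11+0.21)/2 = 0.16, v̄ = (0.22+0.33)/2 = 0.275 → q = 0.21×0.16×0.275 = 0.009240 m³/s
Panel 2-3: Δb = 0.89 m, d̄ = (0.21+0.45)/2 = 0.33, v̄ = (0.33+0.57)/2 = 0.45 → q = 0.89×0.33×0.45 = 0.1322 m³/s
Panel 3-4: Δb = 1.5 m, d̄ = (0.45+0.08)/2 = 0.265, v̄ = (0.57+0.22)/2 = 0.395 → q = 1.5×0.265×0.395 = 0.1570 m³/s
Q = Σ q = 0.2984 m³/s

0.298 m³/s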